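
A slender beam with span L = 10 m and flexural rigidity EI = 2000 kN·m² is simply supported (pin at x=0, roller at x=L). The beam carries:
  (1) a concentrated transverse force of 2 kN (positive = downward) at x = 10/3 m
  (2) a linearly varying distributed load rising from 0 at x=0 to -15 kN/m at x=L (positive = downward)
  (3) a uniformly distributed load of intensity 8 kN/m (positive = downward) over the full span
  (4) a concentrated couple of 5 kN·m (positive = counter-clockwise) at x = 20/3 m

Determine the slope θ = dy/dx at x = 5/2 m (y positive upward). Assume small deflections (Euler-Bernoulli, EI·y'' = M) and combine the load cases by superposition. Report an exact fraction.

Load 1 — point force P=2 kN at a=10/3 m (b=L-a=20/3):
  θ_1 = -Pb(L²-b²-3x²)/(6LEI)  [x≤a] = -2·(20/3)·(10²-(20/3)²-3·(5/2)²)/(6·10·2000) = -53/12960 rad
Load 2 — triangular load w₀=-15 kN/m (0→w₀ over full span):
  θ_2 = -w₀(7L⁴-30L²x²+15x⁴)/(360LEI) = -(-15)·(7·10⁴-30·10²·(5/2)²+15·(5/2)⁴)/(360·10·2000) = 1327/12288 rad
Load 3 — uniform load w=8 kN/m over full span:
  θ_3 = -w(L³-6Lx²+4x³)/(24EI) = -8·(10³-6·10·(5/2)²+4·(5/2)³)/(24·2000) = -11/96 rad
Load 4 — applied couple M₀=5 kN·m at a=20/3 m (b=L-a=10/3):
  θ_4 = (M₀x²/(2L)+C₁)/EI  [x≤a] with C₁=M₀(3b²-L²)/(6L)=-50/9 = (5·(5/2)²/(2·10)+(-50/9))/2000 = -23/11520 rad
Superposition: θ = Σ θ_i = -21031/1658880 rad ≈ -0.012678 rad

θ(5/2) = -21031/1658880 rad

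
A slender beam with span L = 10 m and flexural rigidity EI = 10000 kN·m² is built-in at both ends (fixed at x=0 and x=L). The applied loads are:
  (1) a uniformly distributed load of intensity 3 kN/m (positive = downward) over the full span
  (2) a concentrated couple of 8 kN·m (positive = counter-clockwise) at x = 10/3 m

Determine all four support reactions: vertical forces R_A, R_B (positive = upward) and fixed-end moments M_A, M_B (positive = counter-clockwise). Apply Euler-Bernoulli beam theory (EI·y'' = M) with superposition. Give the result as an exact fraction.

R_A = 241/15 kN, M_A = 25 kN·m, R_B = 209/15 kN, M_B = -67/3 kN·m

Load 1 — uniform load w=3 kN/m over full span:
  R_A = wL/2 = 3·10/2 = 15 kN
  M_A = wL²/12 = 3·10²/12 = 25 kN·m
  R_B = wL/2 = 3·10/2 = 15 kN
  M_B = -wL²/12 = -3·10²/12 = -25 kN·m
Load 2 — applied couple M₀=8 kN·m at a=10/3 m (b=L-a=20/3):
  R_A = 6M₀ab/L³ = 6·8·(10/3)·(20/3)/10³ = 16/15 kN
  M_A = M₀b(2a-b)/L² = 8·(20/3)·(2·(10/3)-(20/3))/10² = 0 kN·m
  R_B = -6M₀ab/L³ = -6·8·(10/3)·(20/3)/10³ = -16/15 kN
  M_B = M₀a(2b-a)/L² = 8·(10/3)·(2·(20/3)-(10/3))/10² = 8/3 kN·m
Superposition: R_A = 241/15 kN, M_A = 25 kN·m, R_B = 209/15 kN, M_B = -67/3 kN·m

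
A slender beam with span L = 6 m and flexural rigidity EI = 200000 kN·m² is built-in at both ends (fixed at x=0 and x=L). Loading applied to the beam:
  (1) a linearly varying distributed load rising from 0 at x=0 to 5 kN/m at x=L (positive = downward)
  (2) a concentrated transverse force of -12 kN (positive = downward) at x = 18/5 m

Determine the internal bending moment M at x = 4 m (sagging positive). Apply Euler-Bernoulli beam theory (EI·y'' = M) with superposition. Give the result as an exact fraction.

M(4) = -2332/1125 kN·m

Load 1 — triangular load w₀=5 kN/m (0→w₀ over full span):
  M_1 = 3w₀Lx/20 - w₀L²/30 - w₀x³/(6L) = 3·5·6·4/20 - 5·6²/30 - 5·4³/(6·6) = 28/9 kN·m
Load 2 — point force P=-12 kN at a=18/5 m (b=L-a=12/5):
  M_2 = Pa²(a+3b)(L-x)/L³ - Pa²b/L²  [x>a] = (-12)·(18/5)²·((18/5)+3·(12/5))·(6-4)/6³ - (-12)·(18/5)²·(12/5)/6² = -648/125 kN·m
Superposition: M = Σ M_i = -2332/1125 kN·m ≈ -2.072889 kN·m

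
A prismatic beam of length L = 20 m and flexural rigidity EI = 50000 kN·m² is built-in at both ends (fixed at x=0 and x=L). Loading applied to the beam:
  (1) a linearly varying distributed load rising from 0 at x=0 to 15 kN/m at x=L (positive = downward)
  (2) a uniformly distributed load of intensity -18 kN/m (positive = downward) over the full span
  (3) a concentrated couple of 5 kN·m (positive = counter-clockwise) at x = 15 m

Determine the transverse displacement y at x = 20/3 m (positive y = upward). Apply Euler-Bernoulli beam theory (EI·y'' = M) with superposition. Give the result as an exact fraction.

Load 1 — triangular load w₀=15 kN/m (0→w₀ over full span):
  y_1 = -w₀x²(L-x)²(x+2L)/(120LEI) = -15·(20/3)²·(20-(20/3))²·((20/3)+2·20)/(120·20·50000) = -56/1215 m
Load 2 — uniform load w=-18 kN/m over full span:
  y_2 = -wx²(L-x)²/(24EI) = -(-18)·(20/3)²·(20-(20/3))²/(24·50000) = 16/135 m
Load 3 — applied couple M₀=5 kN·m at a=15 m (b=L-a=5):
  y_3 = (R_Ax³/6 - M_Ax²/2)/EI  [x≤a] with R_A=9/32, M_A=25/16 = ((9/32)·(20/3)³/6 - (25/16)·(20/3)²/2)/50000 = -1/2400 m
Superposition: y = Σ y_i = 13999/194400 m ≈ 0.072011 m

y(20/3) = 13999/194400 m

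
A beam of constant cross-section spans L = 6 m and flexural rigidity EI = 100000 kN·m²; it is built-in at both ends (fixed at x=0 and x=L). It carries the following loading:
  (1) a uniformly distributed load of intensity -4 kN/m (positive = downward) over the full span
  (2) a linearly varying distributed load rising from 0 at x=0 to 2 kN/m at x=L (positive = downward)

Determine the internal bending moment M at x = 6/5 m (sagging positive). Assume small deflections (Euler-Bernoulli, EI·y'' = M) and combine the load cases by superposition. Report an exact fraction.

M(6/5) = 18/125 kN·m

Load 1 — uniform load w=-4 kN/m over full span:
  M_1 = wLx/2 - wL²/12 - wx²/2 = (-4)·6·(6/5)/2 - (-4)·6²/12 - (-4)·(6/5)²/2 = 12/25 kN·m
Load 2 — triangular load w₀=2 kN/m (0→w₀ over full span):
  M_2 = 3w₀Lx/20 - w₀L²/30 - w₀x³/(6L) = 3·2·6·(6/5)/20 - 2·6²/30 - 2·(6/5)³/(6·6) = -42/125 kN·m
Superposition: M = Σ M_i = 18/125 kN·m ≈ 0.144000 kN·m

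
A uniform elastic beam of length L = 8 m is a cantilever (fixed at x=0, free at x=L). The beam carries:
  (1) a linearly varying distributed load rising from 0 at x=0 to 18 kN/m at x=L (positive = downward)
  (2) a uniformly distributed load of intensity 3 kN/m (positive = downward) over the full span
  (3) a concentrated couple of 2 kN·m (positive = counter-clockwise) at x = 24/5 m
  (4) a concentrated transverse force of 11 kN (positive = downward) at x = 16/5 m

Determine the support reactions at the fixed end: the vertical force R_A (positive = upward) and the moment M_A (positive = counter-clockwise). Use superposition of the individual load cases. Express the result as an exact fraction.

R_A = 107 kN, M_A = 2566/5 kN·m

Load 1 — triangular load w₀=18 kN/m (0→w₀ over full span):
  R_A = w₀L/2 = 18·8/2 = 72 kN
  M_A = w₀L²/3 = 18·8²/3 = 384 kN·m
Load 2 — uniform load w=3 kN/m over full span:
  R_A = wL = 3·8 = 24 kN
  M_A = wL²/2 = 3·8²/2 = 96 kN·m
Load 3 — applied couple M₀=2 kN·m at a=24/5 m (b=L-a=16/5):
  R_A = 0 kN
  M_A = -M₀ = -2 kN·m
Load 4 — point force P=11 kN at a=16/5 m (b=L-a=24/5):
  R_A = P = 11 kN
  M_A = Pa = 11·(16/5) = 176/5 kN·m
Superposition: R_A = 107 kN, M_A = 2566/5 kN·m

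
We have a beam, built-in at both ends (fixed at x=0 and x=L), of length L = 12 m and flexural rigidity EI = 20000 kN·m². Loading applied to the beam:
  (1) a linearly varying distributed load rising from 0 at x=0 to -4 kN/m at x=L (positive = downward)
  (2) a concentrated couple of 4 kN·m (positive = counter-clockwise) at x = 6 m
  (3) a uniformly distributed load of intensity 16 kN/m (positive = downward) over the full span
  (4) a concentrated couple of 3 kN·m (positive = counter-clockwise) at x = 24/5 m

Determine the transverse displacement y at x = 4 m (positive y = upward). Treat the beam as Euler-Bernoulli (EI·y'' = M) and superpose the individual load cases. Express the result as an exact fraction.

y(4) = -4252/140625 m

Load 1 — triangular load w₀=-4 kN/m (0→w₀ over full span):
  y_1 = -w₀x²(L-x)²(x+2L)/(120LEI) = -(-4)·4²·(12-4)²·(4+2·12)/(120·12·20000) = 112/28125 m
Load 2 — applied couple M₀=4 kN·m at a=6 m (b=L-a=6):
  y_2 = (R_Ax³/6 - M_Ax²/2)/EI  [x≤a] with R_A=1/2, M_A=1 = ((1/2)·4³/6 - 1·4²/2)/20000 = -1/7500 m
Load 3 — uniform load w=16 kN/m over full span:
  y_3 = -wx²(L-x)²/(24EI) = -16·4²·(12-4)²/(24·20000) = -64/1875 m
Load 4 — applied couple M₀=3 kN·m at a=24/5 m (b=L-a=36/5):
  y_4 = (R_Ax³/6 - M_Ax²/2)/EI  [x≤a] with R_A=9/25, M_A=9/25 = ((9/25)·4³/6 - (9/25)·4²/2)/20000 = 3/62500 m
Superposition: y = Σ y_i = -4252/140625 m ≈ -0.030236 m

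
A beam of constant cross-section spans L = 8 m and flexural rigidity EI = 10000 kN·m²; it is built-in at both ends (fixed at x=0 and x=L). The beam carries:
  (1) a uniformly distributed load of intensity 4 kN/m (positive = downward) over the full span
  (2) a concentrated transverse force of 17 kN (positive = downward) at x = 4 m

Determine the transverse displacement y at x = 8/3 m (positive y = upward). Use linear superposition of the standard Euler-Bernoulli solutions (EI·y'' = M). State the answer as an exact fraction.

Load 1 — uniform load w=4 kN/m over full span:
  y_1 = -wx²(L-x)²/(24EI) = -4·(8/3)²·(8-(8/3))²/(24·10000) = -512/151875 m
Load 2 — point force P=17 kN at a=4 m (b=L-a=4):
  y_2 = -Pb²x²(3aL-(3a+b)x)/(6L³EI)  [x≤a] = -17·4²·(8/3)²·(3·4·8-(3·4+4)·(8/3))/(6·8³·10000) = -34/10125 m
Superposition: y = Σ y_i = -1022/151875 m ≈ -0.006729 m

y(8/3) = -1022/151875 m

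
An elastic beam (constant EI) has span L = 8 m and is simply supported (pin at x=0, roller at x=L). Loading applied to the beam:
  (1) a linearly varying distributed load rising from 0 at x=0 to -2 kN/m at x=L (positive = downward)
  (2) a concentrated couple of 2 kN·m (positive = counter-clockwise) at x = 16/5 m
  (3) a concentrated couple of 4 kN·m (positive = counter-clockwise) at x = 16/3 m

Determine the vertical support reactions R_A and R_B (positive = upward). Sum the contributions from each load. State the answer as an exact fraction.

Load 1 — triangular load w₀=-2 kN/m (0→w₀ over full span):
  R_A = w₀L/6 = (-2)·8/6 = -8/3 kN
  R_B = w₀L/3 = (-2)·8/3 = -16/3 kN
Load 2 — applied couple M₀=2 kN·m at a=16/5 m (b=L-a=24/5):
  R_A = M₀/L = 2/8 = 1/4 kN
  R_B = -M₀/L = -2/8 = -1/4 kN
Load 3 — applied couple M₀=4 kN·m at a=16/3 m (b=L-a=8/3):
  R_A = M₀/L = 4/8 = 1/2 kN
  R_B = -M₀/L = -4/8 = -1/2 kN
Superposition: R_A = -23/12 kN, R_B = -73/12 kN

R_A = -23/12 kN, R_B = -73/12 kN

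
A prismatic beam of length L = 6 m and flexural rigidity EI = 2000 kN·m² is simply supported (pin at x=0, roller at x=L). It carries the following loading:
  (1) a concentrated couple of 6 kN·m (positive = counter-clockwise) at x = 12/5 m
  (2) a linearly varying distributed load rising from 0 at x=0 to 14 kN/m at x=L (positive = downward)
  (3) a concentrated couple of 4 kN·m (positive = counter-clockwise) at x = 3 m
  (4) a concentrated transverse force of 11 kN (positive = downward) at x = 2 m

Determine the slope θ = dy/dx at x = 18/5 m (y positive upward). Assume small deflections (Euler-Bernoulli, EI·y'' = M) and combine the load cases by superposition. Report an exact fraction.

θ(18/5) = 142121/11250000 rad

Load 1 — applied couple M₀=6 kN·m at a=12/5 m (b=L-a=18/5):
  θ_1 = (M₀x²/(2L)-M₀(x-a)+C₁)/EI  [x>a] with C₁=M₀(3b²-L²)/(6L)=12/25 = (6·(18/5)²/(2·6)-6·((18/5)-(12/5))+(12/25))/2000 = -3/25000 rad
Load 2 — triangular load w₀=14 kN/m (0→w₀ over full span):
  θ_2 = -w₀(7L⁴-30L²x²+15x⁴)/(360LEI) = -14·(7·6⁴-30·6²·(18/5)²+15·(18/5)⁴)/(360·6·2000) = 609/78125 rad
Load 3 — applied couple M₀=4 kN·m at a=3 m (b=L-a=3):
  θ_3 = (M₀x²/(2L)-M₀(x-a)+C₁)/EI  [x>a] with C₁=M₀(3b²-L²)/(6L)=-1 = (4·(18/5)²/(2·6)-4·((18/5)-3)+(-1))/2000 = 23/50000 rad
Load 4 — point force P=11 kN at a=2 m (b=L-a=4):
  θ_4 = -Pa(2L²-6Lx+3x²+a²)/(6LEI)  [x>a] = -11·2·(2·6²-6·6·(18/5)+3·(18/5)²+2²)/(6·6·2000) = 253/56250 rad
Superposition: θ = Σ θ_i = 142121/11250000 rad ≈ 0.012633 rad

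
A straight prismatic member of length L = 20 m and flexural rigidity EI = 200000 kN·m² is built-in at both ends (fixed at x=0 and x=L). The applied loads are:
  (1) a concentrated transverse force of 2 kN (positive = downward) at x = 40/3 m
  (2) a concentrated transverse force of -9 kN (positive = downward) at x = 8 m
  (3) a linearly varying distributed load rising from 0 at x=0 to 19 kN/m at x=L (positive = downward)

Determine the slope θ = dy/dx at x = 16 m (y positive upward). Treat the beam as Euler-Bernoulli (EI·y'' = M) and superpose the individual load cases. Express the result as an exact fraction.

Load 1 — point force P=2 kN at a=40/3 m (b=L-a=20/3):
  θ_1 = Pa²(L-x)(2bL-(3b+a)(L-x))/(2L³EI)  [x>a] = 2·(40/3)²·(20-16)·(2·(20/3)·20-(3·(20/3)+(40/3))·(20-16))/(2·20³·200000) = 1/16875 rad
Load 2 — point force P=-9 kN at a=8 m (b=L-a=12):
  θ_2 = Pa²(L-x)(2bL-(3b+a)(L-x))/(2L³EI)  [x>a] = (-9)·8²·(20-16)·(2·12·20-(3·12+8)·(20-16))/(2·20³·200000) = -171/781250 rad
Load 3 — triangular load w₀=19 kN/m (0→w₀ over full span):
  θ_3 = -w₀(2x(L-x)(L-2x)(x+2L)+x²(L-x)²)/(120LEI) = -19·(2·16·(20-16)·(20-2·16)·(16+2·20)+16²·(20-16)²)/(120·20·200000) = 152/46875 rad
Superposition: θ = Σ θ_i = 65033/21093750 rad ≈ 0.003083 rad

θ(16) = 65033/21093750 rad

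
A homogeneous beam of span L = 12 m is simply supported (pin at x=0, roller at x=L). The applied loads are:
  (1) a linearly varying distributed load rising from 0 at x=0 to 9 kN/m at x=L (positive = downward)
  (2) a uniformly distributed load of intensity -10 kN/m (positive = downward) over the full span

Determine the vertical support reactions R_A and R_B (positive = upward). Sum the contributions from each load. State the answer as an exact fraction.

R_A = -42 kN, R_B = -24 kN

Load 1 — triangular load w₀=9 kN/m (0→w₀ over full span):
  R_A = w₀L/6 = 9·12/6 = 18 kN
  R_B = w₀L/3 = 9·12/3 = 36 kN
Load 2 — uniform load w=-10 kN/m over full span:
  R_A = wL/2 = (-10)·12/2 = -60 kN
  R_B = wL/2 = (-10)·12/2 = -60 kN
Superposition: R_A = -42 kN, R_B = -24 kN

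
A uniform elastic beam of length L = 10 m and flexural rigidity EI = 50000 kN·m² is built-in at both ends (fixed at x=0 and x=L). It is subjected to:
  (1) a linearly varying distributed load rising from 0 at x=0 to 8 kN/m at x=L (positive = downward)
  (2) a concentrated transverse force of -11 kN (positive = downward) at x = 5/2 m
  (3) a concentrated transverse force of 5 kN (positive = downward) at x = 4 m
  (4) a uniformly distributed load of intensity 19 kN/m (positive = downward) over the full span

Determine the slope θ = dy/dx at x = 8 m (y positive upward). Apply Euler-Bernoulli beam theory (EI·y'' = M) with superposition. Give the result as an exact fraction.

Load 1 — triangular load w₀=8 kN/m (0→w₀ over full span):
  θ_1 = -w₀(2x(L-x)(L-2x)(x+2L)+x²(L-x)²)/(120LEI) = -8·(2·8·(10-8)·(10-2·8)·(8+2·10)+8²·(10-8)²)/(120·10·50000) = 32/46875 rad
Load 2 — point force P=-11 kN at a=5/2 m (b=L-a=15/2):
  θ_2 = Pa²(L-x)(2bL-(3b+a)(L-x))/(2L³EI)  [x>a] = (-11)·(5/2)²·(10-8)·(2·(15/2)·10-(3·(15/2)+(5/2))·(10-8))/(2·10³·50000) = -11/80000 rad
Load 3 — point force P=5 kN at a=4 m (b=L-a=6):
  θ_3 = Pa²(L-x)(2bL-(3b+a)(L-x))/(2L³EI)  [x>a] = 5·4²·(10-8)·(2·6·10-(3·6+4)·(10-8))/(2·10³·50000) = 19/156250 rad
Load 4 — uniform load w=19 kN/m over full span:
  θ_4 = -wx(L-x)(L-2x)/(12EI) = -19·8·(10-8)·(10-2·8)/(12·50000) = 19/6250 rad
Superposition: θ = Σ θ_i = 111203/30000000 rad ≈ 0.003707 rad

θ(8) = 111203/30000000 rad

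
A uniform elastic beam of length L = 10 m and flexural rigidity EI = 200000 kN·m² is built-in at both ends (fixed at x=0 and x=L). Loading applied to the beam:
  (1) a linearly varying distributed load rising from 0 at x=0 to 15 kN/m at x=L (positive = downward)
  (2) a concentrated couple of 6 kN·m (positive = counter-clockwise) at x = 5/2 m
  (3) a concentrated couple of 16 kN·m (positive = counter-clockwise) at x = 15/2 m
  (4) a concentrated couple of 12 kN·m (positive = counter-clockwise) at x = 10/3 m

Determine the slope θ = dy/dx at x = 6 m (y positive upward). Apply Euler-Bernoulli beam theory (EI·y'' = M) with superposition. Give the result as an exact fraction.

Load 1 — triangular load w₀=15 kN/m (0→w₀ over full span):
  θ_1 = -w₀(2x(L-x)(L-2x)(x+2L)+x²(L-x)²)/(120LEI) = -15·(2·6·(10-6)·(10-2·6)·(6+2·10)+6²·(10-6)²)/(120·10·200000) = 3/25000 rad
Load 2 — applied couple M₀=6 kN·m at a=5/2 m (b=L-a=15/2):
  θ_2 = (R_Ax²/2 - M_Ax - M₀(x-a))/EI  [x>a] with R_A=27/40, M_A=-9/8 = ((27/40)·6²/2 - (-9/8)·6 - 6·(6-(5/2)))/200000 = -21/2000000 rad
Load 3 — applied couple M₀=16 kN·m at a=15/2 m (b=L-a=5/2):
  θ_3 = (R_Ax²/2 - M_Ax)/EI  [x≤a] with R_A=9/5, M_A=5 = ((9/5)·6²/2 - 5·6)/200000 = 3/250000 rad
Load 4 — applied couple M₀=12 kN·m at a=10/3 m (b=L-a=20/3):
  θ_4 = (R_Ax²/2 - M_Ax - M₀(x-a))/EI  [x>a] with R_A=8/5, M_A=0 = ((8/5)·6²/2 - 0·6 - 12·(6-(10/3)))/200000 = -1/62500 rad
Superposition: θ = Σ θ_i = 211/2000000 rad ≈ 0.000106 rad

θ(6) = 211/2000000 rad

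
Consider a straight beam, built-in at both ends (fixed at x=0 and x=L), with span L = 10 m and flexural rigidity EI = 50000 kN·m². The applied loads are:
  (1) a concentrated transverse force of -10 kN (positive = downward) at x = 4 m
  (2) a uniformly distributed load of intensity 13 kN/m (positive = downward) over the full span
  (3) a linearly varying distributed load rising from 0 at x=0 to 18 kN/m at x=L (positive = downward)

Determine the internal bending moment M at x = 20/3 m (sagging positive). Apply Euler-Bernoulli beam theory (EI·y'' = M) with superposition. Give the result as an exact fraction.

M(20/3) = 2929/45 kN·m

Load 1 — point force P=-10 kN at a=4 m (b=L-a=6):
  M_1 = Pa²(a+3b)(L-x)/L³ - Pa²b/L²  [x>a] = (-10)·4²·(4+3·6)·(10-(20/3))/10³ - (-10)·4²·6/10² = -32/15 kN·m
Load 2 — uniform load w=13 kN/m over full span:
  M_2 = wLx/2 - wL²/12 - wx²/2 = 13·10·(20/3)/2 - 13·10²/12 - 13·(20/3)²/2 = 325/9 kN·m
Load 3 — triangular load w₀=18 kN/m (0→w₀ over full span):
  M_3 = 3w₀Lx/20 - w₀L²/30 - w₀x³/(6L) = 3·18·10·(20/3)/20 - 18·10²/30 - 18·(20/3)³/(6·10) = 280/9 kN·m
Superposition: M = Σ M_i = 2929/45 kN·m ≈ 65.088889 kN·m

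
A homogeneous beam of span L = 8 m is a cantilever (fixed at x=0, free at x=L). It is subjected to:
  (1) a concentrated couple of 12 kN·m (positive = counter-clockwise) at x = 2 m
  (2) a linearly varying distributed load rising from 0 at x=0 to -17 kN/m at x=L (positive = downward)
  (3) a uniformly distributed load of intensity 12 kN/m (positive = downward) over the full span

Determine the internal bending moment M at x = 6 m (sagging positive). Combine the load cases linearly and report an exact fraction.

Load 1 — applied couple M₀=12 kN·m at a=2 m (b=L-a=6):
  M_1 = 0  [x>a] = 0 kN·m
Load 2 — triangular load w₀=-17 kN/m (0→w₀ over full span):
  M_2 = w₀Lx/2 - w₀L²/3 - w₀x³/(6L) = (-17)·8·6/2 - (-17)·8²/3 - (-17)·6³/(6·8) = 187/6 kN·m
Load 3 — uniform load w=12 kN/m over full span:
  M_3 = -w(L-x)²/2 = -12·(8-6)²/2 = -24 kN·m
Superposition: M = Σ M_i = 43/6 kN·m ≈ 7.166667 kN·m

M(6) = 43/6 kN·m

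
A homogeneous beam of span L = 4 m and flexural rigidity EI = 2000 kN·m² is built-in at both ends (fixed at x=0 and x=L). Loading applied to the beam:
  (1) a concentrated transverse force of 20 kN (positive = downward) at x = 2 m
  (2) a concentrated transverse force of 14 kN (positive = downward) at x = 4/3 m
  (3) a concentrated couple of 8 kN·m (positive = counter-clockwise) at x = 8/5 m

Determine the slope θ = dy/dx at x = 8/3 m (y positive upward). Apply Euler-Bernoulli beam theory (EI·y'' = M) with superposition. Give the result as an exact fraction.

θ(8/3) = 4477/1518750 rad

Load 1 — point force P=20 kN at a=2 m (b=L-a=2):
  θ_1 = Pa²(L-x)(2bL-(3b+a)(L-x))/(2L³EI)  [x>a] = 20·2²·(4-(8/3))·(2·2·4-(3·2+2)·(4-(8/3)))/(2·4³·2000) = 1/450 rad
Load 2 — point force P=14 kN at a=4/3 m (b=L-a=8/3):
  θ_2 = Pa²(L-x)(2bL-(3b+a)(L-x))/(2L³EI)  [x>a] = 14·(4/3)²·(4-(8/3))·(2·(8/3)·4-(3·(8/3)+(4/3))·(4-(8/3)))/(2·4³·2000) = 7/6075 rad
Load 3 — applied couple M₀=8 kN·m at a=8/5 m (b=L-a=12/5):
  θ_3 = (R_Ax²/2 - M_Ax - M₀(x-a))/EI  [x>a] with R_A=72/25, M_A=24/25 = ((72/25)·(8/3)²/2 - (24/25)·(8/3) - 8·((8/3)-(8/5)))/2000 = -4/9375 rad
Superposition: θ = Σ θ_i = 4477/1518750 rad ≈ 0.002948 rad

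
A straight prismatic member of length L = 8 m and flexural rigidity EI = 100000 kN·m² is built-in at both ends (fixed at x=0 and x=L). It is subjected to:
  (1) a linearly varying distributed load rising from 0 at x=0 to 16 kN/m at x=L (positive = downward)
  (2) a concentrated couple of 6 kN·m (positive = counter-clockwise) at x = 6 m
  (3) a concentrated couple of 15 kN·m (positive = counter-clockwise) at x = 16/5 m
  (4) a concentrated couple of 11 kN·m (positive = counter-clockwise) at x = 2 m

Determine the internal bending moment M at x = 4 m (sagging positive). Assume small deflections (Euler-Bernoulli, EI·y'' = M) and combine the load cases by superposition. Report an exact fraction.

Load 1 — triangular load w₀=16 kN/m (0→w₀ over full span):
  M_1 = 3w₀Lx/20 - w₀L²/30 - w₀x³/(6L) = 3·16·8·4/20 - 16·8²/30 - 16·4³/(6·8) = 64/3 kN·m
Load 2 — applied couple M₀=6 kN·m at a=6 m (b=L-a=2):
  M_2 = R_Ax - M_A  [x≤a] with R_A=27/32, M_A=15/8 = (27/32)·4 - (15/8) = 3/2 kN·m
Load 3 — applied couple M₀=15 kN·m at a=16/5 m (b=L-a=24/5):
  M_3 = R_Ax - M_A - M₀  [x>a] with R_A=27/10, M_A=9/5 = (27/10)·4 - (9/5) - 15 = -6 kN·m
Load 4 — applied couple M₀=11 kN·m at a=2 m (b=L-a=6):
  M_4 = R_Ax - M_A - M₀  [x>a] with R_A=99/64, M_A=-33/16 = (99/64)·4 - (-33/16) - 11 = -11/4 kN·m
Superposition: M = Σ M_i = 169/12 kN·m ≈ 14.083333 kN·m

M(4) = 169/12 kN·m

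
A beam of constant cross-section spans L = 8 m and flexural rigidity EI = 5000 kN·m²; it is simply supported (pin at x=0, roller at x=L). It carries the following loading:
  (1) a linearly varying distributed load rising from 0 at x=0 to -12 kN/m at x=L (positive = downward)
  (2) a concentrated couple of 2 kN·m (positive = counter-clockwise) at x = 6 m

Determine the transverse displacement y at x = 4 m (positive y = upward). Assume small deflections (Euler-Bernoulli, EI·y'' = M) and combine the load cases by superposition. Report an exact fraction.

y(4) = 157/2500 m

Load 1 — triangular load w₀=-12 kN/m (0→w₀ over full span):
  y_1 = -w₀x(7L⁴-10L²x²+3x⁴)/(360LEI) = -(-12)·4·(7·8⁴-10·8²·4²+3·4⁴)/(360·8·5000) = 8/125 m
Load 2 — applied couple M₀=2 kN·m at a=6 m (b=L-a=2):
  y_2 = (M₀x³/(6L)+C₁x)/EI  [x≤a] with C₁=M₀(3b²-L²)/(6L)=-13/6 = (2·4³/(6·8)+(-13/6)·4)/5000 = -3/2500 m
Superposition: y = Σ y_i = 157/2500 m ≈ 0.062800 m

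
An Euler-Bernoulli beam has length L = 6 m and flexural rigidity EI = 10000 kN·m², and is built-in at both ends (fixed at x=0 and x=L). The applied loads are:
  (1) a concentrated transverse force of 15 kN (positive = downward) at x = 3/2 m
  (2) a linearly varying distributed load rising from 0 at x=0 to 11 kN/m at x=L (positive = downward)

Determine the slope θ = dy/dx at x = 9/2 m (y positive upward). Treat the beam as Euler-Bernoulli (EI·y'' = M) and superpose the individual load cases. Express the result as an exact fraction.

θ(9/2) = 8451/6400000 rad

Load 1 — point force P=15 kN at a=3/2 m (b=L-a=9/2):
  θ_1 = Pa²(L-x)(2bL-(3b+a)(L-x))/(2L³EI)  [x>a] = 15·(3/2)²·(6-(9/2))·(2·(9/2)·6-(3·(9/2)+(3/2))·(6-(9/2)))/(2·6³·10000) = 189/512000 rad
Load 2 — triangular load w₀=11 kN/m (0→w₀ over full span):
  θ_2 = -w₀(2x(L-x)(L-2x)(x+2L)+x²(L-x)²)/(120LEI) = -11·(2·(9/2)·(6-(9/2))·(6-2·(9/2))·((9/2)+2·6)+(9/2)²·(6-(9/2))²)/(120·6·10000) = 12177/12800000 rad
Superposition: θ = Σ θ_i = 8451/6400000 rad ≈ 0.001320 rad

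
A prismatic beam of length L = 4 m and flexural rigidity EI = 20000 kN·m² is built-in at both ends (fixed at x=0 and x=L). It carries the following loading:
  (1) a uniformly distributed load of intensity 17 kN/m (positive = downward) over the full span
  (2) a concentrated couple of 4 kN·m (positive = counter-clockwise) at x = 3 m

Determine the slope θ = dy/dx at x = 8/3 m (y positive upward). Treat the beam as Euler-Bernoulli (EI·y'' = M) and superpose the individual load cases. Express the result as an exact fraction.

θ(8/3) = 299/810000 rad

Load 1 — uniform load w=17 kN/m over full span:
  θ_1 = -wx(L-x)(L-2x)/(12EI) = -17·(8/3)·(4-(8/3))·(4-2·(8/3))/(12·20000) = 17/50625 rad
Load 2 — applied couple M₀=4 kN·m at a=3 m (b=L-a=1):
  θ_2 = (R_Ax²/2 - M_Ax)/EI  [x≤a] with R_A=9/8, M_A=5/4 = ((9/8)·(8/3)²/2 - (5/4)·(8/3))/20000 = 1/30000 rad
Superposition: θ = Σ θ_i = 299/810000 rad ≈ 0.000369 rad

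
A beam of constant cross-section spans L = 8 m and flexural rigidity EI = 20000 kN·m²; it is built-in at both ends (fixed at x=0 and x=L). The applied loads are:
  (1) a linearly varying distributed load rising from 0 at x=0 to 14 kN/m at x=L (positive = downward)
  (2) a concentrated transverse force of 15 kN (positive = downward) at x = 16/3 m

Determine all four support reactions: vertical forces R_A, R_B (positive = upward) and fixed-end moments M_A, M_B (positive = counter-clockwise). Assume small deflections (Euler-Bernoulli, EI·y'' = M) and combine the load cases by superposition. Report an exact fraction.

R_A = 931/45 kN, M_A = 1744/45 kN·m, R_B = 2264/45 kN, M_B = -2816/45 kN·m

Load 1 — triangular load w₀=14 kN/m (0→w₀ over full span):
  R_A = 3w₀L/20 = 3·14·8/20 = 84/5 kN
  M_A = w₀L²/30 = 14·8²/30 = 448/15 kN·m
  R_B = 7w₀L/20 = 7·14·8/20 = 196/5 kN
  M_B = -w₀L²/20 = -14·8²/20 = -224/5 kN·m
Load 2 — point force P=15 kN at a=16/3 m (b=L-a=8/3):
  R_A = Pb²(3a+b)/L³ = 15·(8/3)²·(3·(16/3)+(8/3))/8³ = 35/9 kN
  M_A = Pab²/L² = 15·(16/3)·(8/3)²/8² = 80/9 kN·m
  R_B = Pa²(a+3b)/L³ = 15·(16/3)²·((16/3)+3·(8/3))/8³ = 100/9 kN
  M_B = -Pa²b/L² = -15·(16/3)²·(8/3)/8² = -160/9 kN·m
Superposition: R_A = 931/45 kN, M_A = 1744/45 kN·m, R_B = 2264/45 kN, M_B = -2816/45 kN·m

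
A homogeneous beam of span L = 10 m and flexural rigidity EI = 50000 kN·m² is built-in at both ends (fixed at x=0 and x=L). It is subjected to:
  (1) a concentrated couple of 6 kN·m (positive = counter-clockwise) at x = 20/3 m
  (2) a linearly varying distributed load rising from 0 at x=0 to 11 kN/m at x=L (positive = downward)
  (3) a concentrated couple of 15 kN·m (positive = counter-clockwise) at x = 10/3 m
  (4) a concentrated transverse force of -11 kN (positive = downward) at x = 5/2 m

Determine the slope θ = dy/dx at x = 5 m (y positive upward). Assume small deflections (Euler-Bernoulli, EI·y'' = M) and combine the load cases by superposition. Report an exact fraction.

θ(5) = -77/384000 rad

Load 1 — applied couple M₀=6 kN·m at a=20/3 m (b=L-a=10/3):
  θ_1 = (R_Ax²/2 - M_Ax)/EI  [x≤a] with R_A=4/5, M_A=2 = ((4/5)·5²/2 - 2·5)/50000 = 0 rad
Load 2 — triangular load w₀=11 kN/m (0→w₀ over full span):
  θ_2 = -w₀(2x(L-x)(L-2x)(x+2L)+x²(L-x)²)/(120LEI) = -11·(2·5·(10-5)·(10-2·5)·(5+2·10)+5²·(10-5)²)/(120·10·50000) = -11/96000 rad
Load 3 — applied couple M₀=15 kN·m at a=10/3 m (b=L-a=20/3):
  θ_3 = (R_Ax²/2 - M_Ax - M₀(x-a))/EI  [x>a] with R_A=2, M_A=0 = (2·5²/2 - 0·5 - 15·(5-(10/3)))/50000 = 0 rad
Load 4 — point force P=-11 kN at a=5/2 m (b=L-a=15/2):
  θ_4 = Pa²(L-x)(2bL-(3b+a)(L-x))/(2L³EI)  [x>a] = (-11)·(5/2)²·(10-5)·(2·(15/2)·10-(3·(15/2)+(5/2))·(10-5))/(2·10³·50000) = -11/128000 rad
Superposition: θ = Σ θ_i = -77/384000 rad ≈ -0.000201 rad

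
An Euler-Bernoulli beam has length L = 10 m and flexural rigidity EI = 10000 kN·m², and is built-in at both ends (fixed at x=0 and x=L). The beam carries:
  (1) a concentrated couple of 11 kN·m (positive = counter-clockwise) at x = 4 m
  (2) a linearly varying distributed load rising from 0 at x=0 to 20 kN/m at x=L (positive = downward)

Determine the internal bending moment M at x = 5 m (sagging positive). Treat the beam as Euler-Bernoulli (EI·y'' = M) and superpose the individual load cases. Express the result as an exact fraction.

M(5) = 559/15 kN·m

Load 1 — applied couple M₀=11 kN·m at a=4 m (b=L-a=6):
  M_1 = R_Ax - M_A - M₀  [x>a] with R_A=198/125, M_A=33/25 = (198/125)·5 - (33/25) - 11 = -22/5 kN·m
Load 2 — triangular load w₀=20 kN/m (0→w₀ over full span):
  M_2 = 3w₀Lx/20 - w₀L²/30 - w₀x³/(6L) = 3·20·10·5/20 - 20·10²/30 - 20·5³/(6·10) = 125/3 kN·m
Superposition: M = Σ M_i = 559/15 kN·m ≈ 37.266667 kN·m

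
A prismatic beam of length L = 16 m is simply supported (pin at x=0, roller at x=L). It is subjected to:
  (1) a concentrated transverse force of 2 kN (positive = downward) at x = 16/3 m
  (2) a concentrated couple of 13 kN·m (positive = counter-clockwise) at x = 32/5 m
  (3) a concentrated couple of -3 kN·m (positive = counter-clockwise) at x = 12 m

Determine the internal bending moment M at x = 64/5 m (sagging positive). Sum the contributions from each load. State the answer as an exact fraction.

M(64/5) = 2/15 kN·m

Load 1 — point force P=2 kN at a=16/3 m (b=L-a=32/3):
  M_1 = Pa(L-x)/L  [x>a] = 2·(16/3)·(16-(64/5))/16 = 32/15 kN·m
Load 2 — applied couple M₀=13 kN·m at a=32/5 m (b=L-a=48/5):
  M_2 = M₀x/L - M₀  [x>a] = 13·(64/5)/16 - 13 = -13/5 kN·m
Load 3 — applied couple M₀=-3 kN·m at a=12 m (b=L-a=4):
  M_3 = M₀x/L - M₀  [x>a] = (-3)·(64/5)/16 - (-3) = 3/5 kN·m
Superposition: M = Σ M_i = 2/15 kN·m ≈ 0.133333 kN·m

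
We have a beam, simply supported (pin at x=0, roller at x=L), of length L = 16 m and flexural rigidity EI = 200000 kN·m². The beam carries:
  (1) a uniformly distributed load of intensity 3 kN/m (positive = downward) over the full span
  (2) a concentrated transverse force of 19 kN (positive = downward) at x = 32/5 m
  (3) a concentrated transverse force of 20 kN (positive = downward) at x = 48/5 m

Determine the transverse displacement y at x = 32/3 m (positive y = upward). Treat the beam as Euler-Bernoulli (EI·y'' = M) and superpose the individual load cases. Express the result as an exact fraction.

y(32/3) = -86656/3515625 m

Load 1 — uniform load w=3 kN/m over full span:
  y_1 = -wx(L³-2Lx²+x³)/(24EI) = -3·(32/3)·(16³-2·16·(32/3)²+(32/3)³)/(24·200000) = -2816/253125 m
Load 2 — point force P=19 kN at a=32/5 m (b=L-a=48/5):
  y_2 = -Pa(L-x)(2Lx-a²-x²)/(6LEI)  [x>a] = -19·(32/5)·(16-(32/3))·(2·16·(32/3)-(32/5)²-(32/3)²)/(6·16·200000) = -199424/31640625 m
Load 3 — point force P=20 kN at a=48/5 m (b=L-a=32/5):
  y_3 = -Pa(L-x)(2Lx-a²-x²)/(6LEI)  [x>a] = -20·(48/5)·(16-(32/3))·(2·16·(32/3)-(48/5)²-(32/3)²)/(6·16·200000) = -15232/2109375 m
Superposition: y = Σ y_i = -86656/3515625 m ≈ -0.024649 m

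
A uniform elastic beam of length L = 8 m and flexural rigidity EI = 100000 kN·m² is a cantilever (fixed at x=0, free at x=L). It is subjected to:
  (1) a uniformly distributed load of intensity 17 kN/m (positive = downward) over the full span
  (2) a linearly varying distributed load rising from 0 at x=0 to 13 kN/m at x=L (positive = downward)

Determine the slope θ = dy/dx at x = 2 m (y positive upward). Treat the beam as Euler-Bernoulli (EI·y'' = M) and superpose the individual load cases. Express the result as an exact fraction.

Load 1 — uniform load w=17 kN/m over full span:
  θ_1 = -wx(x²-3Lx+3L²)/(6EI) = -17·2·(2²-3·8·2+3·8²)/(6·100000) = -629/75000 rad
Load 2 — triangular load w₀=13 kN/m (0→w₀ over full span):
  θ_2 = (w₀Lx²/4-w₀L²x/3-w₀x⁴/(24L))/EI = (13·8·2²/4-13·8²·2/3-13·2⁴/(24·8))/100000 = -1807/400000 rad
Superposition: θ = Σ θ_i = -3097/240000 rad ≈ -0.012904 rad

θ(2) = -3097/240000 rad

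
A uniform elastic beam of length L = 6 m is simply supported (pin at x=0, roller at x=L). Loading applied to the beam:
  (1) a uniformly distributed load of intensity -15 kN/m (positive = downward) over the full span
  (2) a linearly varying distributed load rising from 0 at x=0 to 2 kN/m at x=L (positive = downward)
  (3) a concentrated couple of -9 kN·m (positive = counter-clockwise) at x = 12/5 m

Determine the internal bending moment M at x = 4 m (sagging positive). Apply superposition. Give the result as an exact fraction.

M(4) = -473/9 kN·m

Load 1 — uniform load w=-15 kN/m over full span:
  M_1 = wx(L-x)/2 = (-15)·4·(6-4)/2 = -60 kN·m
Load 2 — triangular load w₀=2 kN/m (0→w₀ over full span):
  M_2 = w₀Lx/6 - w₀x³/(6L) = 2·6·4/6 - 2·4³/(6·6) = 40/9 kN·m
Load 3 — applied couple M₀=-9 kN·m at a=12/5 m (b=L-a=18/5):
  M_3 = M₀x/L - M₀  [x>a] = (-9)·4/6 - (-9) = 3 kN·m
Superposition: M = Σ M_i = -473/9 kN·m ≈ -52.555556 kN·m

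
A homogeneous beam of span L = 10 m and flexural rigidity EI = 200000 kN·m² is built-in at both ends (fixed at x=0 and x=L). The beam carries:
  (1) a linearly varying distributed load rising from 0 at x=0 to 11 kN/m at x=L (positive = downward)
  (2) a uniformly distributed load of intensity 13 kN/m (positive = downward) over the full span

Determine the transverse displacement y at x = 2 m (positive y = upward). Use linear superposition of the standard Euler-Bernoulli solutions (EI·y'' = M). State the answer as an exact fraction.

y(2) = -223/234375 m

Load 1 — triangular load w₀=11 kN/m (0→w₀ over full span):
  y_1 = -w₀x²(L-x)²(x+2L)/(120LEI) = -11·2²·(10-2)²·(2+2·10)/(120·10·200000) = -121/468750 m
Load 2 — uniform load w=13 kN/m over full span:
  y_2 = -wx²(L-x)²/(24EI) = -13·2²·(10-2)²/(24·200000) = -13/18750 m
Superposition: y = Σ y_i = -223/234375 m ≈ -0.000951 m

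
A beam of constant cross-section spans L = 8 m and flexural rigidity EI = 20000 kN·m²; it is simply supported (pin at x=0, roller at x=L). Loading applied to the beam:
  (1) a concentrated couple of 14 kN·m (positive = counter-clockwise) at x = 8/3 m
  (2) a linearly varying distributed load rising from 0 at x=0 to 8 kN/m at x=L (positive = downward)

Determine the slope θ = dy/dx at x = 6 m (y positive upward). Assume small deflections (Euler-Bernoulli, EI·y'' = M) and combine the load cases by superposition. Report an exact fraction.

θ(6) = 4447/1800000 rad

Load 1 — applied couple M₀=14 kN·m at a=8/3 m (b=L-a=16/3):
  θ_1 = (M₀x²/(2L)-M₀(x-a)+C₁)/EI  [x>a] with C₁=M₀(3b²-L²)/(6L)=56/9 = (14·6²/(2·8)-14·(6-(8/3))+(56/9))/20000 = -161/360000 rad
Load 2 — triangular load w₀=8 kN/m (0→w₀ over full span):
  θ_2 = -w₀(7L⁴-30L²x²+15x⁴)/(360LEI) = -8·(7·8⁴-30·8²·6²+15·6⁴)/(360·8·20000) = 1313/450000 rad
Superposition: θ = Σ θ_i = 4447/1800000 rad ≈ 0.002471 rad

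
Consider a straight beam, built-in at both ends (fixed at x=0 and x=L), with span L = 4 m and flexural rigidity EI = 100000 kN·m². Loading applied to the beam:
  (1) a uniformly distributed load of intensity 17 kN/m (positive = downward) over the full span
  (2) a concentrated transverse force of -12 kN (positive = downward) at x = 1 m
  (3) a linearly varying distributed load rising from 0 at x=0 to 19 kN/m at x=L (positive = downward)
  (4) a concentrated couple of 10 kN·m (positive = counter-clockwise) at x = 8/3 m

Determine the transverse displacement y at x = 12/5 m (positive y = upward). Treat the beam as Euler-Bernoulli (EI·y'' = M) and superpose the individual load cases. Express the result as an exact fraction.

y(12/5) = -32881/195312500 m

Load 1 — uniform load w=17 kN/m over full span:
  y_1 = -wx²(L-x)²/(24EI) = -17·(12/5)²·(4-(12/5))²/(24·100000) = -204/1953125 m
Load 2 — point force P=-12 kN at a=1 m (b=L-a=3):
  y_2 = -Pa²(L-x)²(3bL-(3b+a)(L-x))/(6L³EI)  [x>a] = -(-12)·1²·(4-(12/5))²·(3·3·4-(3·3+1)·(4-(12/5)))/(6·4³·100000) = 1/62500 m
Load 3 — triangular load w₀=19 kN/m (0→w₀ over full span):
  y_3 = -w₀x²(L-x)²(x+2L)/(120LEI) = -19·(12/5)²·(4-(12/5))²·((12/5)+2·4)/(120·4·100000) = -2964/48828125 m
Load 4 — applied couple M₀=10 kN·m at a=8/3 m (b=L-a=4/3):
  y_4 = (R_Ax³/6 - M_Ax²/2)/EI  [x≤a] with R_A=10/3, M_A=10/3 = ((10/3)·(12/5)³/6 - (10/3)·(12/5)²/2)/100000 = -3/156250 m
Superposition: y = Σ y_i = -32881/195312500 m ≈ -0.000168 m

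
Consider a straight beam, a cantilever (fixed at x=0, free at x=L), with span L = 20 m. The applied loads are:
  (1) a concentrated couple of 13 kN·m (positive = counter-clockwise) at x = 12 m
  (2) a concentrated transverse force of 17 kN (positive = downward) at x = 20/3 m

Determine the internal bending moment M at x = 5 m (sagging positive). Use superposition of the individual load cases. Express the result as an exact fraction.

Load 1 — applied couple M₀=13 kN·m at a=12 m (b=L-a=8):
  M_1 = M₀  [x≤a] = 13 = 13 kN·m
Load 2 — point force P=17 kN at a=20/3 m (b=L-a=40/3):
  M_2 = -P(a-x)  [x≤a] = -17·((20/3)-5) = -85/3 kN·m
Superposition: M = Σ M_i = -46/3 kN·m ≈ -15.333333 kN·m

M(5) = -46/3 kN·m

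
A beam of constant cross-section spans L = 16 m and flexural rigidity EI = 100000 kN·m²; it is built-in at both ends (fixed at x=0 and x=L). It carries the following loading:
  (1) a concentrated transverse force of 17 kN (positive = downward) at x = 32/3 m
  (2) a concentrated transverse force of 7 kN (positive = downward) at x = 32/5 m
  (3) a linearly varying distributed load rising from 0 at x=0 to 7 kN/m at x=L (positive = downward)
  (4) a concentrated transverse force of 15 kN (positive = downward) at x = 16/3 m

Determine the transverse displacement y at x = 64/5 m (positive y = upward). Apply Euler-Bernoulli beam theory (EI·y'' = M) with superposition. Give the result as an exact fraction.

Load 1 — point force P=17 kN at a=32/3 m (b=L-a=16/3):
  y_1 = -Pa²(L-x)²(3bL-(3b+a)(L-x))/(6L³EI)  [x>a] = -17·(32/3)²·(16-(64/5))²·(3·(16/3)·16-(3·(16/3)+(32/3))·(16-(64/5)))/(6·16³·100000) = -8704/6328125 m
Load 2 — point force P=7 kN at a=32/5 m (b=L-a=48/5):
  y_2 = -Pa²(L-x)²(3bL-(3b+a)(L-x))/(6L³EI)  [x>a] = -7·(32/5)²·(16-(64/5))²·(3·(48/5)·16-(3·(48/5)+(32/5))·(16-(64/5)))/(6·16³·100000) = -60928/146484375 m
Load 3 — triangular load w₀=7 kN/m (0→w₀ over full span):
  y_3 = -w₀x²(L-x)²(x+2L)/(120LEI) = -7·(64/5)²·(16-(64/5))²·((64/5)+2·16)/(120·16·100000) = -401408/146484375 m
Load 4 — point force P=15 kN at a=16/3 m (b=L-a=32/3):
  y_4 = -Pa²(L-x)²(3bL-(3b+a)(L-x))/(6L³EI)  [x>a] = -15·(16/3)²·(16-(64/5))²·(3·(32/3)·16-(3·(32/3)+(16/3))·(16-(64/5)))/(6·16³·100000) = -1472/2109375 m
Superposition: y = Σ y_i = -20683072/3955078125 m ≈ -0.005229 m

y(64/5) = -20683072/3955078125 m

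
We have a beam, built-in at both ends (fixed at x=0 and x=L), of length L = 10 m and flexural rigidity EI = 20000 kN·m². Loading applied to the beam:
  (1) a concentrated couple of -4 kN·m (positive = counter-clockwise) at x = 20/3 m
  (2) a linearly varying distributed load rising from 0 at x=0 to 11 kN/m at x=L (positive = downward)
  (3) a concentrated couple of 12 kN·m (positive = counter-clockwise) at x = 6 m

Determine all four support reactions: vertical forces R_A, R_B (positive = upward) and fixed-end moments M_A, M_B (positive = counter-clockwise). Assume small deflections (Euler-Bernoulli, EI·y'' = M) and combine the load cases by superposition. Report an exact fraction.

Load 1 — applied couple M₀=-4 kN·m at a=20/3 m (b=L-a=10/3):
  R_A = 6M₀ab/L³ = 6·(-4)·(20/3)·(10/3)/10³ = -8/15 kN
  M_A = M₀b(2a-b)/L² = (-4)·(10/3)·(2·(20/3)-(10/3))/10² = -4/3 kN·m
  R_B = -6M₀ab/L³ = -6·(-4)·(20/3)·(10/3)/10³ = 8/15 kN
  M_B = M₀a(2b-a)/L² = (-4)·(20/3)·(2·(10/3)-(20/3))/10² = 0 kN·m
Load 2 — triangular load w₀=11 kN/m (0→w₀ over full span):
  R_A = 3w₀L/20 = 3·11·10/20 = 33/2 kN
  M_A = w₀L²/30 = 11·10²/30 = 110/3 kN·m
  R_B = 7w₀L/20 = 7·11·10/20 = 77/2 kN
  M_B = -w₀L²/20 = -11·10²/20 = -55 kN·m
Load 3 — applied couple M₀=12 kN·m at a=6 m (b=L-a=4):
  R_A = 6M₀ab/L³ = 6·12·6·4/10³ = 216/125 kN
  M_A = M₀b(2a-b)/L² = 12·4·(2·6-4)/10² = 96/25 kN·m
  R_B = -6M₀ab/L³ = -6·12·6·4/10³ = -216/125 kN
  M_B = M₀a(2b-a)/L² = 12·6·(2·4-6)/10² = 36/25 kN·m
Superposition: R_A = 13271/750 kN, M_A = 2938/75 kN·m, R_B = 27979/750 kN, M_B = -1339/25 kN·m

R_A = 13271/750 kN, M_A = 2938/75 kN·m, R_B = 27979/750 kN, M_B = -1339/25 kN·m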